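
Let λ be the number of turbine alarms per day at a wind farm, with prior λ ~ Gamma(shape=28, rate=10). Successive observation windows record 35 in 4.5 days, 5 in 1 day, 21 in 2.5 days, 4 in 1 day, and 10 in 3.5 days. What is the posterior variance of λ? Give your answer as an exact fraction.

412/2025

Total count: 35 + 5 + 21 + 4 + 10 = 75.
Total exposure: 4.5 + 1 + 2.5 + 1 + 3.5 = 12.5 days.
Gamma(α, β) with Poisson data over total exposure Σt gives posterior Gamma(α+Σx, β+Σt) = Gamma(103, 45/2).
Posterior variance = α'/β'² = 103/(2025/4) = 412/2025.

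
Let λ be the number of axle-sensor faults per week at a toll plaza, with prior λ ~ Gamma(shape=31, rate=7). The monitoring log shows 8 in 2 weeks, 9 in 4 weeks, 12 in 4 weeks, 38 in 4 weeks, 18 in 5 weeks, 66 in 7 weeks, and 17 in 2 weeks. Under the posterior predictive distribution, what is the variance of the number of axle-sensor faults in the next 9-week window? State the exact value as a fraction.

Total count: 8 + 9 + 12 + 38 + 18 + 66 + 17 = 168.
Total exposure: 2 + 4 + 4 + 4 + 5 + 7 + 2 = 28 weeks.
Conjugate update: add total count to the shape and total exposure to the rate, giving Gamma(199, 35).
The posterior predictive for a window of length T is Negative Binomial with variance T·α'·(β'+T)/β'² = 9·199·44/1225 = 78804/1225.

78804/1225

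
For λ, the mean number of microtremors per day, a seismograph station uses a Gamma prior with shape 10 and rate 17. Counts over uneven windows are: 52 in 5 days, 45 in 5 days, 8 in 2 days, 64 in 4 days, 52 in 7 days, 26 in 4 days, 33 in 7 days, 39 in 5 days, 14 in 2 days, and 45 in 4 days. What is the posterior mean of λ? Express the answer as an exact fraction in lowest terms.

Total count: 52 + 45 + 8 + 64 + 52 + 26 + 33 + 39 + 14 + 45 = 378.
Total exposure: 5 + 5 + 2 + 4 + 7 + 4 + 7 + 5 + 2 + 4 = 45 days.
Conjugate update: add total count to the shape and total exposure to the rate, giving Gamma(388, 62).
Posterior mean = α'/β' = 388/62 = 194/31.

194/31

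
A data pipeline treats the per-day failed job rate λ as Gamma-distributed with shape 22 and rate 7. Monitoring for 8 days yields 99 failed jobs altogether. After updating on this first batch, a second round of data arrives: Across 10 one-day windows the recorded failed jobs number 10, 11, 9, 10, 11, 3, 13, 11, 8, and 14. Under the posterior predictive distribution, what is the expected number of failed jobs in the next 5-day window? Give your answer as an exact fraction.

Total count 99 over total exposure 8 days.
After the first batch: Gamma(22 + 99, 7 + 8) = Gamma(121, 15).
Total count: 10 + 11 + 9 + 10 + 11 + 3 + 13 + 11 + 8 + 14 = 100.
Total exposure: 10 days.
After the second batch: Gamma(121 + 100, 15 + 10) = Gamma(221, 25).
Predictive mean over a 5-day window = T·E[λ|data] = 5·221/25 = 221/5.

221/5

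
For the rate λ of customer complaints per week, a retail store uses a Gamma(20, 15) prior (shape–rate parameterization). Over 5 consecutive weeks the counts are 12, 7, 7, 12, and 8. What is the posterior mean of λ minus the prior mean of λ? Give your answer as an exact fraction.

Total count: 12 + 7 + 7 + 12 + 8 = 46.
Total exposure: 5 weeks.
By Gamma–Poisson conjugacy, the posterior is Gamma(α + Σx, β + Σt) = Gamma(20 + 46, 15 + 5) = Gamma(66, 20).
Posterior mean = 66/20 = 33/10; prior mean = 20/15 = 4/3. Difference = 33/10 − 4/3 = 59/30.

59/30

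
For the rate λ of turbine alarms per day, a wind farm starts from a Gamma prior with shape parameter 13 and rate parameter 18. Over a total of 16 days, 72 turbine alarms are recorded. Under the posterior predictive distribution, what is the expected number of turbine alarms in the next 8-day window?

20

Total count 72 over total exposure 16 days.
Posterior: α' = 13 + 72 = 85, β' = 18 + 16 = 34.
Predictive mean over an 8-day window = T·E[λ|data] = 8·85/34 = 20.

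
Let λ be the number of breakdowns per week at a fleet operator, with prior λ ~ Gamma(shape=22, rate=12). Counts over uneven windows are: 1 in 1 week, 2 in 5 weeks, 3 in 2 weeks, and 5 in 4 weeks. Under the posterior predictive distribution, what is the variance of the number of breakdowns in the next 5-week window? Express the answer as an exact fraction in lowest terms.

1595/192

Total count: 1 + 2 + 3 + 5 = 11.
Total exposure: 1 + 5 + 2 + 4 = 12 weeks.
The Gamma prior is conjugate for the Poisson rate, so λ | data ~ Gamma(22+11, 12+12) = Gamma(33, 24).
The posterior predictive for a window of length T is Negative Binomial with variance T·α'·(β'+T)/β'² = 5·33·29/576 = 1595/192.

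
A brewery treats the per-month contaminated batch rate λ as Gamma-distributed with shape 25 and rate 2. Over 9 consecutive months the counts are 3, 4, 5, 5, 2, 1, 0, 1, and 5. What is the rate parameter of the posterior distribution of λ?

11

Total count: 3 + 4 + 5 + 5 + 2 + 1 + 0 + 1 + 5 = 26.
Total exposure: 9 months.
The Gamma prior is conjugate for the Poisson rate, so λ | data ~ Gamma(25+26, 2+9) = Gamma(51, 11).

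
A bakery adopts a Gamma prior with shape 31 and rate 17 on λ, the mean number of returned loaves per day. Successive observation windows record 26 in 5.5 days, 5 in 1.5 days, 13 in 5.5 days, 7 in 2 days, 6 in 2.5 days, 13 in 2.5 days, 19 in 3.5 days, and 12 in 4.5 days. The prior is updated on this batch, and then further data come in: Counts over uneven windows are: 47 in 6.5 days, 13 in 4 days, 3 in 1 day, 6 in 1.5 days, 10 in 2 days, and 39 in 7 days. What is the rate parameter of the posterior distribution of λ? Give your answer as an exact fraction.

Total count: 26 + 5 + 13 + 7 + 6 + 13 + 19 + 12 = 101.
Total exposure: 5.5 + 1.5 + 5.5 + 2 + 2.5 + 2.5 + 3.5 + 4.5 = 27.5 days.
After the first batch: Gamma(31 + 101, 17 + 27.5) = Gamma(132, 89/2).
Total count: 47 + 13 + 3 + 6 + 10 + 39 = 118.
Total exposure: 6.5 + 4 + 1 + 1.5 + 2 + 7 = 22 days.
After the second batch: Gamma(132 + 118, 89/2 + 22) = Gamma(250, 133/2).

133/2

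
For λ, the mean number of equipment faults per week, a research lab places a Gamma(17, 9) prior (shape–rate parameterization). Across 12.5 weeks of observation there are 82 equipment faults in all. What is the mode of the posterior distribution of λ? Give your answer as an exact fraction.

Total count 82 over total exposure 12.5 weeks.
The Gamma prior is conjugate for the Poisson rate, so λ | data ~ Gamma(17+82, 9+12.5) = Gamma(99, 43/2).
Posterior mode = (α'−1)/β' = 98/(43/2) = 196/43.

196/43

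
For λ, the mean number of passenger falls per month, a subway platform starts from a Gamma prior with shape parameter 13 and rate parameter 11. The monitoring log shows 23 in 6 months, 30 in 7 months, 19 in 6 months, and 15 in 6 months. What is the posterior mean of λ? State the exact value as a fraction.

Total count: 23 + 30 + 19 + 15 = 87.
Total exposure: 6 + 7 + 6 + 6 = 25 months.
By Gamma–Poisson conjugacy, the posterior is Gamma(α + Σx, β + Σt) = Gamma(13 + 87, 11 + 25) = Gamma(100, 36).
Posterior mean = α'/β' = 100/36 = 25/9.

25/9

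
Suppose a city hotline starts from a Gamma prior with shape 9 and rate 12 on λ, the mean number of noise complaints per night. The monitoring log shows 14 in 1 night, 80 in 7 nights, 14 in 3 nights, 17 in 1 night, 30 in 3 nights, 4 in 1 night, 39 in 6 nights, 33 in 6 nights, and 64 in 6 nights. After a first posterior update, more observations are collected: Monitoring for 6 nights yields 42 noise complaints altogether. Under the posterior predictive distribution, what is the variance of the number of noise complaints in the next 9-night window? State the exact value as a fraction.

94977/1352

Total count: 14 + 80 + 14 + 17 + 30 + 4 + 39 + 33 + 64 = 295.
Total exposure: 1 + 7 + 3 + 1 + 3 + 1 + 6 + 6 + 6 = 34 nights.
After the first batch: Gamma(9 + 295, 12 + 34) = Gamma(304, 46).
Total count 42 over total exposure 6 nights.
After the second batch: Gamma(304 + 42, 46 + 6) = Gamma(346, 52).
The posterior predictive for a window of length T is Negative Binomial with variance T·α'·(β'+T)/β'² = 9·346·61/2704 = 94977/1352.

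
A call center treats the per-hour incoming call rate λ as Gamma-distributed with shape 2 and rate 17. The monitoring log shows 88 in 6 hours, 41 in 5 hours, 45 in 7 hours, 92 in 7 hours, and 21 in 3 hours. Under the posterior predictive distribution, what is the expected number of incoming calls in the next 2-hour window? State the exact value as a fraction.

578/45

Total count: 88 + 41 + 45 + 92 + 21 = 287.
Total exposure: 6 + 5 + 7 + 7 + 3 = 28 hours.
Conjugate update: add total count to the shape and total exposure to the rate, giving Gamma(289, 45).
Predictive mean over a 2-hour window = T·E[λ|data] = 2·289/45 = 578/45.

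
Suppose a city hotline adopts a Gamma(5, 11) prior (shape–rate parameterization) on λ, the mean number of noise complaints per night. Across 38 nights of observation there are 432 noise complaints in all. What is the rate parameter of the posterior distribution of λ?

49

Total count 432 over total exposure 38 nights.
By Gamma–Poisson conjugacy, the posterior is Gamma(α + Σx, β + Σt) = Gamma(5 + 432, 11 + 38) = Gamma(437, 49).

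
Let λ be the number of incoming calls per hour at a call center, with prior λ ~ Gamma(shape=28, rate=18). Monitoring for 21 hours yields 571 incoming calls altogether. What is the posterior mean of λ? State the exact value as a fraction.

599/39

Total count 571 over total exposure 21 hours.
Posterior: α' = 28 + 571 = 599, β' = 18 + 21 = 39.
Posterior mean = α'/β' = 599/39.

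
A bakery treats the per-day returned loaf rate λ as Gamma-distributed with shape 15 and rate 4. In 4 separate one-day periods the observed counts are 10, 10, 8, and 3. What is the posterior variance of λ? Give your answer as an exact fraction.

Total count: 10 + 10 + 8 + 3 = 31.
Total exposure: 4 days.
Conjugate update: add total count to the shape and total exposure to the rate, giving Gamma(46, 8).
Posterior variance = α'/β'² = 46/64 = 23/32.

23/32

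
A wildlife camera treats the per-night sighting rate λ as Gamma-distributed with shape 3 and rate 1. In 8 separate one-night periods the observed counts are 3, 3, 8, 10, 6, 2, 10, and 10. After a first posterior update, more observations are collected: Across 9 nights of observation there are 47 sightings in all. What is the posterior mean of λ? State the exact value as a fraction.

17/3

Total count: 3 + 3 + 8 + 10 + 6 + 2 + 10 + 10 = 52.
Total exposure: 8 nights.
After the first batch: Gamma(3 + 52, 1 + 8) = Gamma(55, 9).
Total count 47 over total exposure 9 nights.
After the second batch: Gamma(55 + 47, 9 + 9) = Gamma(102, 18).
Posterior mean = α'/β' = 102/18 = 17/3.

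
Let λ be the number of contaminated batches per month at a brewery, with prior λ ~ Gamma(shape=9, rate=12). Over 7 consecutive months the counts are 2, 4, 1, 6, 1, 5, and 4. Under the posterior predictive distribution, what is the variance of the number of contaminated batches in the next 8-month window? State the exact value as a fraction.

6912/361

Total count: 2 + 4 + 1 + 6 + 1 + 5 + 4 = 23.
Total exposure: 7 months.
The Gamma prior is conjugate for the Poisson rate, so λ | data ~ Gamma(9+23, 12+7) = Gamma(32, 19).
The posterior predictive for a window of length T is Negative Binomial with variance T·α'·(β'+T)/β'² = 8·32·27/361 = 6912/361.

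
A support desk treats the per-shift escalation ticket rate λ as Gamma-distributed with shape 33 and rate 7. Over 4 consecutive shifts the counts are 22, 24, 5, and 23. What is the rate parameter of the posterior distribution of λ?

11

Total count: 22 + 24 + 5 + 23 = 74.
Total exposure: 4 shifts.
The Gamma prior is conjugate for the Poisson rate, so λ | data ~ Gamma(33+74, 7+4) = Gamma(107, 11).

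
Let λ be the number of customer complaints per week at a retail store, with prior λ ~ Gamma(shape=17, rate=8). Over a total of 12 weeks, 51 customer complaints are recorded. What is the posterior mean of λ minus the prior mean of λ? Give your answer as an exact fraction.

51/40

Total count 51 over total exposure 12 weeks.
By Gamma–Poisson conjugacy, the posterior is Gamma(α + Σx, β + Σt) = Gamma(17 + 51, 8 + 12) = Gamma(68, 20).
Posterior mean = 68/20 = 17/5; prior mean = 17/8 = 17/8. Difference = 17/5 − 17/8 = 51/40.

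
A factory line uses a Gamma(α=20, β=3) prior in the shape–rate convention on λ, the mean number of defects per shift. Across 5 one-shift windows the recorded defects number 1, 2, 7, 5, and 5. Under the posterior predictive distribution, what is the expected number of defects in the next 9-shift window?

Total count: 1 + 2 + 7 + 5 + 5 = 20.
Total exposure: 5 shifts.
The Gamma prior is conjugate for the Poisson rate, so λ | data ~ Gamma(20+20, 3+5) = Gamma(40, 8).
Predictive mean over a 9-shift window = T·E[λ|data] = 9·40/8 = 45.

45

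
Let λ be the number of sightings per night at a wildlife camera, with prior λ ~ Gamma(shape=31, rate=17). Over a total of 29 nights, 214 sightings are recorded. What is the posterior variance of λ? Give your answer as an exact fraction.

Total count 214 over total exposure 29 nights.
By Gamma–Poisson conjugacy, the posterior is Gamma(α + Σx, β + Σt) = Gamma(31 + 214, 17 + 29) = Gamma(245, 46).
Posterior variance = α'/β'² = 245/2116.

245/2116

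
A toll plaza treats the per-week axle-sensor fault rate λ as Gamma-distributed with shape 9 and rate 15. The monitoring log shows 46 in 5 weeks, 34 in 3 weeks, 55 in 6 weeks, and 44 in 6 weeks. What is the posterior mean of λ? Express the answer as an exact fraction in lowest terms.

Total count: 46 + 34 + 55 + 44 = 179.
Total exposure: 5 + 3 + 6 + 6 = 20 weeks.
Conjugate update: add total count to the shape and total exposure to the rate, giving Gamma(188, 35).
Posterior mean = α'/β' = 188/35.

188/35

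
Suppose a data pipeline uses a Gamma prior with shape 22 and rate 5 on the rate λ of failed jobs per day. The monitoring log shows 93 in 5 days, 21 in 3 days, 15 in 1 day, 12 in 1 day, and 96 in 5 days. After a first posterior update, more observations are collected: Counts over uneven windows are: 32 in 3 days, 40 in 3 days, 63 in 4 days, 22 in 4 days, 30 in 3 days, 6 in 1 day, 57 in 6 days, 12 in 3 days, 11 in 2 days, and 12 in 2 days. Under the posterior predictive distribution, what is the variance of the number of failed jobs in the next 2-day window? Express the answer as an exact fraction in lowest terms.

Total count: 93 + 21 + 15 + 12 + 96 = 237.
Total exposure: 5 + 3 + 1 + 1 + 5 = 15 days.
After the first batch: Gamma(22 + 237, 5 + 15) = Gamma(259, 20).
Total count: 32 + 40 + 63 + 22 + 30 + 6 + 57 + 12 + 11 + 12 = 285.
Total exposure: 3 + 3 + 4 + 4 + 3 + 1 + 6 + 3 + 2 + 2 = 31 days.
After the second batch: Gamma(259 + 285, 20 + 31) = Gamma(544, 51).
The posterior predictive for a window of length T is Negative Binomial with variance T·α'·(β'+T)/β'² = 2·544·53/2601 = 3392/153.

3392/153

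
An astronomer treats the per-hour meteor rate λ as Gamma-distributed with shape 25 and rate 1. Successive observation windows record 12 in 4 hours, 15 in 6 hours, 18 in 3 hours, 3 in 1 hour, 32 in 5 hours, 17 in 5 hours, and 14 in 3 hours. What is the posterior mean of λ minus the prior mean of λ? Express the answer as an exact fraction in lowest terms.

Total count: 12 + 15 + 18 + 3 + 32 + 17 + 14 = 111.
Total exposure: 4 + 6 + 3 + 1 + 5 + 5 + 3 = 27 hours.
By Gamma–Poisson conjugacy, the posterior is Gamma(α + Σx, β + Σt) = Gamma(25 + 111, 1 + 27) = Gamma(136, 28).
Posterior mean = 136/28 = 34/7; prior mean = 25/1 = 25. Difference = 34/7 − 25 = -141/7.

-141/7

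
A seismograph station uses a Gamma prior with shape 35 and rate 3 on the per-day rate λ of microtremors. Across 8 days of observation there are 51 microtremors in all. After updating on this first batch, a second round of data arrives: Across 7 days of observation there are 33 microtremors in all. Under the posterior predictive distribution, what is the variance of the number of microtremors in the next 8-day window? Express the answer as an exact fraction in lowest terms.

6188/81

Total count 51 over total exposure 8 days.
After the first batch: Gamma(35 + 51, 3 + 8) = Gamma(86, 11).
Total count 33 over total exposure 7 days.
After the second batch: Gamma(86 + 33, 11 + 7) = Gamma(119, 18).
The posterior predictive for a window of length T is Negative Binomial with variance T·α'·(β'+T)/β'² = 8·119·26/324 = 6188/81.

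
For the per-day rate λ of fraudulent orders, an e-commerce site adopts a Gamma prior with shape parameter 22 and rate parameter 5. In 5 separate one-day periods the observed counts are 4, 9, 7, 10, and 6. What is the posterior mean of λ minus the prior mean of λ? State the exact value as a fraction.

Total count: 4 + 9 + 7 + 10 + 6 = 36.
Total exposure: 5 days.
Conjugate update: add total count to the shape and total exposure to the rate, giving Gamma(58, 10).
Posterior mean = 58/10 = 29/5; prior mean = 22/5 = 22/5. Difference = 29/5 − 22/5 = 7/5.

7/5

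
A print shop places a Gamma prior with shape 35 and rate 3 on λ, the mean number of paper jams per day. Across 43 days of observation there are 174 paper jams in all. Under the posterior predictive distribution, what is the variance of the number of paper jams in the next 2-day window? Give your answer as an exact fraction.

Total count 174 over total exposure 43 days.
Gamma(α, β) with Poisson data over total exposure Σt gives posterior Gamma(α+Σx, β+Σt) = Gamma(209, 46).
The posterior predictive for a window of length T is Negative Binomial with variance T·α'·(β'+T)/β'² = 2·209·48/2116 = 5016/529.

5016/529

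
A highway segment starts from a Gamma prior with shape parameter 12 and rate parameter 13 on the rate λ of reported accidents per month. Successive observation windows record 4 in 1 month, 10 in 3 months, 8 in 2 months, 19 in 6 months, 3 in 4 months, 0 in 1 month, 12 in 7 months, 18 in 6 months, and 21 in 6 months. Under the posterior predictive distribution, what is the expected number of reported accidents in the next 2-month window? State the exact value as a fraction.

Total count: 4 + 10 + 8 + 19 + 3 + 0 + 12 + 18 + 21 = 95.
Total exposure: 1 + 3 + 2 + 6 + 4 + 1 + 7 + 6 + 6 = 36 months.
By Gamma–Poisson conjugacy, the posterior is Gamma(α + Σx, β + Σt) = Gamma(12 + 95, 13 + 36) = Gamma(107, 49).
Predictive mean over a 2-month window = T·E[λ|data] = 2·107/49 = 214/49.

214/49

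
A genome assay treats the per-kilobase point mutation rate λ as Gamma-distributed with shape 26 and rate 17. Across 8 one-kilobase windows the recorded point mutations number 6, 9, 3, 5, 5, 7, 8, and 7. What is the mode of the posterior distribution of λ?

3

Total count: 6 + 9 + 3 + 5 + 5 + 7 + 8 + 7 = 50.
Total exposure: 8 kilobases.
Conjugate update: add total count to the shape and total exposure to the rate, giving Gamma(76, 25).
Posterior mode = (α'−1)/β' = 75/25 = 3.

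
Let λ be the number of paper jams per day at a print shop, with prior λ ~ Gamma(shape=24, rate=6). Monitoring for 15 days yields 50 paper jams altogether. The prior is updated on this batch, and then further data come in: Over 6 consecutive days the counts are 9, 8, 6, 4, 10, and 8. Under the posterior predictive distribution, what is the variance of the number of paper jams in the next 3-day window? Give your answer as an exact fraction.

Total count 50 over total exposure 15 days.
After the first batch: Gamma(24 + 50, 6 + 15) = Gamma(74, 21).
Total count: 9 + 8 + 6 + 4 + 10 + 8 = 45.
Total exposure: 6 days.
After the second batch: Gamma(74 + 45, 21 + 6) = Gamma(119, 27).
The posterior predictive for a window of length T is Negative Binomial with variance T·α'·(β'+T)/β'² = 3·119·30/729 = 1190/81.

1190/81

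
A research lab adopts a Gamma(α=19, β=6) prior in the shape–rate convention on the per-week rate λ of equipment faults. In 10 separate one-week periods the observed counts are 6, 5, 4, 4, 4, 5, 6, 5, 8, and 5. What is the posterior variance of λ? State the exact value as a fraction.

71/256

Total count: 6 + 5 + 4 + 4 + 4 + 5 + 6 + 5 + 8 + 5 = 52.
Total exposure: 10 weeks.
By Gamma–Poisson conjugacy, the posterior is Gamma(α + Σx, β + Σt) = Gamma(19 + 52, 6 + 10) = Gamma(71, 16).
Posterior variance = α'/β'² = 71/256.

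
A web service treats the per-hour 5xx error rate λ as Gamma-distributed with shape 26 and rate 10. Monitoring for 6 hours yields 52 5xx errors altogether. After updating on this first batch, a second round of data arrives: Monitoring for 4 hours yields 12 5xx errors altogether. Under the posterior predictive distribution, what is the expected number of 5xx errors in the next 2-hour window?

9

Total count 52 over total exposure 6 hours.
After the first batch: Gamma(26 + 52, 10 + 6) = Gamma(78, 16).
Total count 12 over total exposure 4 hours.
After the second batch: Gamma(78 + 12, 16 + 4) = Gamma(90, 20).
Predictive mean over a 2-hour window = T·E[λ|data] = 2·90/20 = 9.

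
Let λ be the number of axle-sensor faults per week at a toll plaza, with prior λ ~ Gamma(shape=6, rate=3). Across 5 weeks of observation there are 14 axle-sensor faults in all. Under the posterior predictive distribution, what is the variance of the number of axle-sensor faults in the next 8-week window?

40

Total count 14 over total exposure 5 weeks.
Gamma(α, β) with Poisson data over total exposure Σt gives posterior Gamma(α+Σx, β+Σt) = Gamma(20, 8).
The posterior predictive for a window of length T is Negative Binomial with variance T·α'·(β'+T)/β'² = 8·20·16/64 = 40.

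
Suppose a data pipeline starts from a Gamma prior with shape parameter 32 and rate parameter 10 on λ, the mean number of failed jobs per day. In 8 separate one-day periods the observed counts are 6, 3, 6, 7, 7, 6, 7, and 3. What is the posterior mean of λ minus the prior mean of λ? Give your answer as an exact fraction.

97/90

Total count: 6 + 3 + 6 + 7 + 7 + 6 + 7 + 3 = 45.
Total exposure: 8 days.
The Gamma prior is conjugate for the Poisson rate, so λ | data ~ Gamma(32+45, 10+8) = Gamma(77, 18).
Posterior mean = 77/18 = 77/18; prior mean = 32/10 = 16/5. Difference = 77/18 − 16/5 = 97/90.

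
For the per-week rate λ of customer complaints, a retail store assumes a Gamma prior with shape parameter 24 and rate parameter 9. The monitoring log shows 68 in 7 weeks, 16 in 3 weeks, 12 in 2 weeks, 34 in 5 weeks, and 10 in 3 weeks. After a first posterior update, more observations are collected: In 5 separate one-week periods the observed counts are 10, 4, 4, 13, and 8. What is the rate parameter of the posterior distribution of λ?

34

Total count: 68 + 16 + 12 + 34 + 10 = 140.
Total exposure: 7 + 3 + 2 + 5 + 3 = 20 weeks.
After the first batch: Gamma(24 + 140, 9 + 20) = Gamma(164, 29).
Total count: 10 + 4 + 4 + 13 + 8 = 39.
Total exposure: 5 weeks.
After the second batch: Gamma(164 + 39, 29 + 5) = Gamma(203, 34).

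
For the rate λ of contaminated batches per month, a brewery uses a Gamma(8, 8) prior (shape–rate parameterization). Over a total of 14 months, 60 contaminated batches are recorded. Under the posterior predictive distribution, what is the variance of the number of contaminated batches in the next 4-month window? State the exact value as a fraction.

Total count 60 over total exposure 14 months.
Conjugate update: add total count to the shape and total exposure to the rate, giving Gamma(68, 22).
The posterior predictive for a window of length T is Negative Binomial with variance T·α'·(β'+T)/β'² = 4·68·26/484 = 1768/121.

1768/121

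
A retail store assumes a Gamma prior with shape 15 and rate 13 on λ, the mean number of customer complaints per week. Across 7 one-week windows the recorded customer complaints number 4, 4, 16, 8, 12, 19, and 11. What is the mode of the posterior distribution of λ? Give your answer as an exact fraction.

22/5

Total count: 4 + 4 + 16 + 8 + 12 + 19 + 11 = 74.
Total exposure: 7 weeks.
Conjugate update: add total count to the shape and total exposure to the rate, giving Gamma(89, 20).
Posterior mode = (α'−1)/β' = 88/20 = 22/5.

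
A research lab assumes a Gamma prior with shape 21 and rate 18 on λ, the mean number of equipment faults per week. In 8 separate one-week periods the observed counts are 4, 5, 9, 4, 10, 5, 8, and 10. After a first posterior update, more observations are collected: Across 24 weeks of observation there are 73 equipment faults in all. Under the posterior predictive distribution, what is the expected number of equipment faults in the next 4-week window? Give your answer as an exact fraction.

298/25

Total count: 4 + 5 + 9 + 4 + 10 + 5 + 8 + 10 = 55.
Total exposure: 8 weeks.
After the first batch: Gamma(21 + 55, 18 + 8) = Gamma(76, 26).
Total count 73 over total exposure 24 weeks.
After the second batch: Gamma(76 + 73, 26 + 24) = Gamma(149, 50).
Predictive mean over a 4-week window = T·E[λ|data] = 4·149/50 = 298/25.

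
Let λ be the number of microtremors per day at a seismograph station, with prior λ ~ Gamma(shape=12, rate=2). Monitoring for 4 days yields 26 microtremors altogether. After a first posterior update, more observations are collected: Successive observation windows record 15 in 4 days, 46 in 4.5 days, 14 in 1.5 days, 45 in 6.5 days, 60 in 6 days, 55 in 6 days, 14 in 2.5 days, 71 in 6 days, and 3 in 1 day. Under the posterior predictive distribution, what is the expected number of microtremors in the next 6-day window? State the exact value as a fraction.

Total count 26 over total exposure 4 days.
After the first batch: Gamma(12 + 26, 2 + 4) = Gamma(38, 6).
Total count: 15 + 46 + 14 + 45 + 60 + 55 + 14 + 71 + 3 = 323.
Total exposure: 4 + 4.5 + 1.5 + 6.5 + 6 + 6 + 2.5 + 6 + 1 = 38 days.
After the second batch: Gamma(38 + 323, 6 + 38) = Gamma(361, 44).
Predictive mean over a 6-day window = T·E[λ|data] = 6·361/44 = 1083/22.

1083/22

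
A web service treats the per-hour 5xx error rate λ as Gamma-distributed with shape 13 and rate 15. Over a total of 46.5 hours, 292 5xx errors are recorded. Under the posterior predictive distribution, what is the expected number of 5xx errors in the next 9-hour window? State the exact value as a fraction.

Total count 292 over total exposure 46.5 hours.
Gamma(α, β) with Poisson data over total exposure Σt gives posterior Gamma(α+Σx, β+Σt) = Gamma(305, 123/2).
Predictive mean over a 9-hour window = T·E[λ|data] = 9·305/(123/2) = 1830/41.

1830/41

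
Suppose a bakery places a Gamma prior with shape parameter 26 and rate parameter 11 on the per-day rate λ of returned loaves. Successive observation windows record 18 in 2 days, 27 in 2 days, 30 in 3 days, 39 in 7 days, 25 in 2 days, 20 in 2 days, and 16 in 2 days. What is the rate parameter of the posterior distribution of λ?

31

Total count: 18 + 27 + 30 + 39 + 25 + 20 + 16 = 175.
Total exposure: 2 + 2 + 3 + 7 + 2 + 2 + 2 = 20 days.
Gamma(α, β) with Poisson data over total exposure Σt gives posterior Gamma(α+Σx, β+Σt) = Gamma(201, 31).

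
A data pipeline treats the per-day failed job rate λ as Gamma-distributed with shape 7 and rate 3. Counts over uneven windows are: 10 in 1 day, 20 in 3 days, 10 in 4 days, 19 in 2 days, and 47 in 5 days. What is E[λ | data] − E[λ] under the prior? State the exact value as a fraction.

Total count: 10 + 20 + 10 + 19 + 47 = 106.
Total exposure: 1 + 3 + 4 + 2 + 5 = 15 days.
Conjugate update: add total count to the shape and total exposure to the rate, giving Gamma(113, 18).
Posterior mean = 113/18 = 113/18; prior mean = 7/3 = 7/3. Difference = 113/18 − 7/3 = 71/18.

71/18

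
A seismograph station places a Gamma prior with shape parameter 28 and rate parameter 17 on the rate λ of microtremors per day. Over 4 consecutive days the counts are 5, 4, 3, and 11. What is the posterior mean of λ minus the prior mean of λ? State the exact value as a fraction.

Total count: 5 + 4 + 3 + 11 = 23.
Total exposure: 4 days.
Conjugate update: add total count to the shape and total exposure to the rate, giving Gamma(51, 21).
Posterior mean = 51/21 = 17/7; prior mean = 28/17 = 28/17. Difference = 17/7 − 28/17 = 93/119.

93/119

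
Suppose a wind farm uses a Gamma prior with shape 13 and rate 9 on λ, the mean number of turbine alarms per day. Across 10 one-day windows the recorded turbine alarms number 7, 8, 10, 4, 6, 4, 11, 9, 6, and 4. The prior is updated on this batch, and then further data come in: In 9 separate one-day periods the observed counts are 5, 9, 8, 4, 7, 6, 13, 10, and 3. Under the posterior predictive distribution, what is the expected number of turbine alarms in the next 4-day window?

21

Total count: 7 + 8 + 10 + 4 + 6 + 4 + 11 + 9 + 6 + 4 = 69.
Total exposure: 10 days.
After the first batch: Gamma(13 + 69, 9 + 10) = Gamma(82, 19).
Total count: 5 + 9 + 8 + 4 + 7 + 6 + 13 + 10 + 3 = 65.
Total exposure: 9 days.
After the second batch: Gamma(82 + 65, 19 + 9) = Gamma(147, 28).
Predictive mean over a 4-day window = T·E[λ|data] = 4·147/28 = 21.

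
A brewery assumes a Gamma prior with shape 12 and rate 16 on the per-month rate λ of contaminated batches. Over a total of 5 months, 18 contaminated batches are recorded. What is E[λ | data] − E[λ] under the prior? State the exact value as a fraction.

Total count 18 over total exposure 5 months.
Gamma(α, β) with Poisson data over total exposure Σt gives posterior Gamma(α+Σx, β+Σt) = Gamma(30, 21).
Posterior mean = 30/21 = 10/7; prior mean = 12/16 = 3/4. Difference = 10/7 − 3/4 = 19/28.

19/28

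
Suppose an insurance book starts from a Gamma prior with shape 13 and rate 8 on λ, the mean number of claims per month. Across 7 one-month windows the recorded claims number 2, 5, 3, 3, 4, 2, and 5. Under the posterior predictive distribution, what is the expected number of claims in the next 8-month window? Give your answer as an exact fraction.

296/15

Total count: 2 + 5 + 3 + 3 + 4 + 2 + 5 = 24.
Total exposure: 7 months.
Posterior: α' = 13 + 24 = 37, β' = 8 + 7 = 15.
Predictive mean over an 8-month window = T·E[λ|data] = 8·37/15 = 296/15.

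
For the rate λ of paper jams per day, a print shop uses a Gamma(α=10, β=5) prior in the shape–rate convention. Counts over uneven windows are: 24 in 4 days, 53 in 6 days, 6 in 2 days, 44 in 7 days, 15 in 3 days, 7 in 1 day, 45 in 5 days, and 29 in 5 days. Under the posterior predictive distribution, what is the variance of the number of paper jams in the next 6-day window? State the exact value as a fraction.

Total count: 24 + 53 + 6 + 44 + 15 + 7 + 45 + 29 = 223.
Total exposure: 4 + 6 + 2 + 7 + 3 + 1 + 5 + 5 = 33 days.
Posterior: α' = 10 + 223 = 233, β' = 5 + 33 = 38.
The posterior predictive for a window of length T is Negative Binomial with variance T·α'·(β'+T)/β'² = 6·233·44/1444 = 15378/361.

15378/361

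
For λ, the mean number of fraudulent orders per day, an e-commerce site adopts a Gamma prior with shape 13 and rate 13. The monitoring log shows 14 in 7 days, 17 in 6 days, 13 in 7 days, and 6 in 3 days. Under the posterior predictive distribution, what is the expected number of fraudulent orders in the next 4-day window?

7

Total count: 14 + 17 + 13 + 6 = 50.
Total exposure: 7 + 6 + 7 + 3 = 23 days.
By Gamma–Poisson conjugacy, the posterior is Gamma(α + Σx, β + Σt) = Gamma(13 + 50, 13 + 23) = Gamma(63, 36).
Predictive mean over a 4-day window = T·E[λ|data] = 4·63/36 = 7.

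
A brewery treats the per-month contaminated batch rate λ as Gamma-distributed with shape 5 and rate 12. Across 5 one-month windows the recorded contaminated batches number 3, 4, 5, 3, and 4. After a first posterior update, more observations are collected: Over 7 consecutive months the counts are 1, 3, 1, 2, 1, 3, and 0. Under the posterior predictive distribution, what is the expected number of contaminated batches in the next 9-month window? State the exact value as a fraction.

105/8

Total count: 3 + 4 + 5 + 3 + 4 = 19.
Total exposure: 5 months.
After the first batch: Gamma(5 + 19, 12 + 5) = Gamma(24, 17).
Total count: 1 + 3 + 1 + 2 + 1 + 3 + 0 = 11.
Total exposure: 7 months.
After the second batch: Gamma(24 + 11, 17 + 7) = Gamma(35, 24).
Predictive mean over a 9-month window = T·E[λ|data] = 9·35/24 = 105/8.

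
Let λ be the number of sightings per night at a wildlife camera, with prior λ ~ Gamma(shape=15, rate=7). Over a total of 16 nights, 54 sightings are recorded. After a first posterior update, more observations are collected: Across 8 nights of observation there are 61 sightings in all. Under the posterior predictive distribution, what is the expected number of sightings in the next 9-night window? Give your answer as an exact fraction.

1170/31

Total count 54 over total exposure 16 nights.
After the first batch: Gamma(15 + 54, 7 + 16) = Gamma(69, 23).
Total count 61 over total exposure 8 nights.
After the second batch: Gamma(69 + 61, 23 + 8) = Gamma(130, 31).
Predictive mean over a 9-night window = T·E[λ|data] = 9·130/31 = 1170/31.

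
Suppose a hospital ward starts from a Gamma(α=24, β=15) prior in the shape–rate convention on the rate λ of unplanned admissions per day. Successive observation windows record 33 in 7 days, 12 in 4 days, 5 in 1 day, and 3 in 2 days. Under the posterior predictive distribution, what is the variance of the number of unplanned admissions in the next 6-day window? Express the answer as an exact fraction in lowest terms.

Total count: 33 + 12 + 5 + 3 = 53.
Total exposure: 7 + 4 + 1 + 2 = 14 days.
Posterior: α' = 24 + 53 = 77, β' = 15 + 14 = 29.
The posterior predictive for a window of length T is Negative Binomial with variance T·α'·(β'+T)/β'² = 6·77·35/841 = 16170/841.

16170/841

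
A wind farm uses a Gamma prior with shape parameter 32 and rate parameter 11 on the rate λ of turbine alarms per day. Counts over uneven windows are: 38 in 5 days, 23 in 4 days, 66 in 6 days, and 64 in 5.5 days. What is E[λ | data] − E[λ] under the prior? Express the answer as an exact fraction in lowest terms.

Total count: 38 + 23 + 66 + 64 = 191.
Total exposure: 5 + 4 + 6 + 5.5 = 20.5 days.
By Gamma–Poisson conjugacy, the posterior is Gamma(α + Σx, β + Σt) = Gamma(32 + 191, 11 + 20.5) = Gamma(223, 63/2).
Posterior mean = 223/(63/2) = 446/63; prior mean = 32/11 = 32/11. Difference = 446/63 − 32/11 = 2890/693.

2890/693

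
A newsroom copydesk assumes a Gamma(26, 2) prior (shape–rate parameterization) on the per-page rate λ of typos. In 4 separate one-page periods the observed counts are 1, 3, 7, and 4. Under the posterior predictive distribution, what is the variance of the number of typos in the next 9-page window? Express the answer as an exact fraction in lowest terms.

Total count: 1 + 3 + 7 + 4 = 15.
Total exposure: 4 pages.
Gamma(α, β) with Poisson data over total exposure Σt gives posterior Gamma(α+Σx, β+Σt) = Gamma(41, 6).
The posterior predictive for a window of length T is Negative Binomial with variance T·α'·(β'+T)/β'² = 9·41·15/36 = 615/4.

615/4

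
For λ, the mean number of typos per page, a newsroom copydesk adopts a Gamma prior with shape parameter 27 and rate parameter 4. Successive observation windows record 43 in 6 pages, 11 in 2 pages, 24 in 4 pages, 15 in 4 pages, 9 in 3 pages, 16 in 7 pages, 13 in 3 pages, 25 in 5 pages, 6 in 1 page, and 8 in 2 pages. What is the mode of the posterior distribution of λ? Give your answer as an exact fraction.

Total count: 43 + 11 + 24 + 15 + 9 + 16 + 13 + 25 + 6 + 8 = 170.
Total exposure: 6 + 2 + 4 + 4 + 3 + 7 + 3 + 5 + 1 + 2 = 37 pages.
Posterior: α' = 27 + 170 = 197, β' = 4 + 37 = 41.
Posterior mode = (α'−1)/β' = 196/41.

196/41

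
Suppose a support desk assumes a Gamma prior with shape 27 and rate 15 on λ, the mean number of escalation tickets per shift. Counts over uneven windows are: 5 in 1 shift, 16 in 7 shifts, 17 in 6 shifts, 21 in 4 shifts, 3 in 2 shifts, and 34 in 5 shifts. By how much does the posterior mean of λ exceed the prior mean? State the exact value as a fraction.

51/40

Total count: 5 + 16 + 17 + 21 + 3 + 34 = 96.
Total exposure: 1 + 7 + 6 + 4 + 2 + 5 = 25 shifts.
Gamma(α, β) with Poisson data over total exposure Σt gives posterior Gamma(α+Σx, β+Σt) = Gamma(123, 40).
Posterior mean = 123/40 = 123/40; prior mean = 27/15 = 9/5. Difference = 123/40 − 9/5 = 51/40.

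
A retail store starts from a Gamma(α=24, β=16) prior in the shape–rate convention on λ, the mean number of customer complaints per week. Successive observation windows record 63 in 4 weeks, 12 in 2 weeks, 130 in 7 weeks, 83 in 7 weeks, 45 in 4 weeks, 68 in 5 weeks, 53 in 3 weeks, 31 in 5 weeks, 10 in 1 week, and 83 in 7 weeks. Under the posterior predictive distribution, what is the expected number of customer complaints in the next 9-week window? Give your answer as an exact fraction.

5418/61

Total count: 63 + 12 + 130 + 83 + 45 + 68 + 53 + 31 + 10 + 83 = 578.
Total exposure: 4 + 2 + 7 + 7 + 4 + 5 + 3 + 5 + 1 + 7 = 45 weeks.
By Gamma–Poisson conjugacy, the posterior is Gamma(α + Σx, β + Σt) = Gamma(24 + 578, 16 + 45) = Gamma(602, 61).
Predictive mean over a 9-week window = T·E[λ|data] = 9·602/61 = 5418/61.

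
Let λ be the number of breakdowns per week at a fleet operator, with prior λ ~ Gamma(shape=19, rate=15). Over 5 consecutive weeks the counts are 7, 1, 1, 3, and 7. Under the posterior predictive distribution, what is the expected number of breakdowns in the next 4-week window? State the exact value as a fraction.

Total count: 7 + 1 + 1 + 3 + 7 = 19.
Total exposure: 5 weeks.
By Gamma–Poisson conjugacy, the posterior is Gamma(α + Σx, β + Σt) = Gamma(19 + 19, 15 + 5) = Gamma(38, 20).
Predictive mean over a 4-week window = T·E[λ|data] = 4·38/20 = 38/5.

38/5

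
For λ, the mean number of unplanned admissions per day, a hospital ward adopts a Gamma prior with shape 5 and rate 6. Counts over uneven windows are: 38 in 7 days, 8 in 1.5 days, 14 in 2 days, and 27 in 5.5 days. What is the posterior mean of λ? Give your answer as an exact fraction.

Total count: 38 + 8 + 14 + 27 = 87.
Total exposure: 7 + 1.5 + 2 + 5.5 = 16 days.
Conjugate update: add total count to the shape and total exposure to the rate, giving Gamma(92, 22).
Posterior mean = α'/β' = 92/22 = 46/11.

46/11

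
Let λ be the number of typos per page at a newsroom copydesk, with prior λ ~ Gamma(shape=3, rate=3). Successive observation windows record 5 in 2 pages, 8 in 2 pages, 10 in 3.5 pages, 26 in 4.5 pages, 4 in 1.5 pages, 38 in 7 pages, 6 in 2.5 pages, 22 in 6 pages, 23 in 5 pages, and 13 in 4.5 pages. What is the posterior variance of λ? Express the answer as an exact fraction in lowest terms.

632/6889

Total count: 5 + 8 + 10 + 26 + 4 + 38 + 6 + 22 + 23 + 13 = 155.
Total exposure: 2 + 2 + 3.5 + 4.5 + 1.5 + 7 + 2.5 + 6 + 5 + 4.5 = 38.5 pages.
Conjugate update: add total count to the shape and total exposure to the rate, giving Gamma(158, 83/2).
Posterior variance = α'/β'² = 158/(6889/4) = 632/6889.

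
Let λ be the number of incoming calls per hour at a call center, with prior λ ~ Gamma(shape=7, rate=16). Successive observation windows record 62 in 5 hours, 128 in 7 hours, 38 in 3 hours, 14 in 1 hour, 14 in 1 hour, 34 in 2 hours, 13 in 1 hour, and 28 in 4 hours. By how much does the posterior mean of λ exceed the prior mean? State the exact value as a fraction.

Total count: 62 + 128 + 38 + 14 + 14 + 34 + 13 + 28 = 331.
Total exposure: 5 + 7 + 3 + 1 + 1 + 2 + 1 + 4 = 24 hours.
The Gamma prior is conjugate for the Poisson rate, so λ | data ~ Gamma(7+331, 16+24) = Gamma(338, 40).
Posterior mean = 338/40 = 169/20; prior mean = 7/16 = 7/16. Difference = 169/20 − 7/16 = 641/80.

641/80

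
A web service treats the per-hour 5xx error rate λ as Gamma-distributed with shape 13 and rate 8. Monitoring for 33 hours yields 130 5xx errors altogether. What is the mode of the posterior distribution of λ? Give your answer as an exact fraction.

Total count 130 over total exposure 33 hours.
The Gamma prior is conjugate for the Poisson rate, so λ | data ~ Gamma(13+130, 8+33) = Gamma(143, 41).
Posterior mode = (α'−1)/β' = 142/41.

142/41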